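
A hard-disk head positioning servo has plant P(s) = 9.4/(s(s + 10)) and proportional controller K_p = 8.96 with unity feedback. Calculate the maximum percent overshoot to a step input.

13%

From 1 + K_pP(s) = 0: s² + 10s + 84.22 = 0 ⇒ ω_n = 9.177, ζ = 0.5448.
%OS = 100·exp(−πζ/√(1−ζ²)) = 100·exp(−π·0.5448/√0.7032) = 13%.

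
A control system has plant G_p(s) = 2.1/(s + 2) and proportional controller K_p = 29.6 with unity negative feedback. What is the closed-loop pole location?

Closed-loop transfer function: T(s) = K_p·G_p(s)/(1 + K_p·G_p(s)) = 62.16/(s + 2 + 62.16) = 62.16/(s + 64.16).
The closed-loop pole is at s = −64.16.

s = -64.16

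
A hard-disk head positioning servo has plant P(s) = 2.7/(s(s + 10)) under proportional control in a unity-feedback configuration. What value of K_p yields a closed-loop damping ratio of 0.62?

Closed-loop characteristic equation: s² + 10s + K_p·2.7 = 0.
So ω_n = √(2.7K_p) and 2ζω_n = 10, giving ζ = 10/(2√(2.7K_p)).
Setting ζ = 0.62: √(2.7K_p) = 10/(2·0.62) = 8.065, so K_p = 65.04/2.7 = 24.1.

K_p = 24.1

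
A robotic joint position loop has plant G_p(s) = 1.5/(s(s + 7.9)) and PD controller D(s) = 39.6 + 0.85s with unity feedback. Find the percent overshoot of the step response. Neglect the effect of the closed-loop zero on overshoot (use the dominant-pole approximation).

9.76%

Forward path: (39.6 + 0.85s)·1.5/(s(s+7.9)). The closed-loop characteristic equation is s² + (7.9 + 1.5·0.85)s + 1.5·39.6 = 0.
That is s² + 9.175s + 59.4 = 0, so ω_n = 7.707 rad/s and ζ = 9.175/(2·7.707) = 0.5952.
%OS = 100·exp(−πζ/√(1−ζ²)) = 9.76%.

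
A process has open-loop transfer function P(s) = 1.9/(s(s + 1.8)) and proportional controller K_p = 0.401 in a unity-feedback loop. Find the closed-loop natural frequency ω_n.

ω_n = 0.873 rad/s

With unity feedback the closed-loop characteristic equation is s² + 1.8s + 0.401·1.9 = s² + 1.8s + 0.7619 = 0.
So ω_n² = 0.7619 ⇒ ω_n = 0.8729 rad/s, and ζ = 1.8/(2ω_n) = 1.03.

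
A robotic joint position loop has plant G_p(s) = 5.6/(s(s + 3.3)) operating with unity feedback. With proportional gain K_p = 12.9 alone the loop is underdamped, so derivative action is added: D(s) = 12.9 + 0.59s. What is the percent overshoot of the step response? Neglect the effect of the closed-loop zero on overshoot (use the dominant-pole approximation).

26.6%

Forward path: (12.9 + 0.59s)·5.6/(s(s+3.3)). The closed-loop characteristic equation is s² + (3.3 + 5.6·0.59)s + 5.6·12.9 = 0.
That is s² + 6.604s + 72.24 = 0, so ω_n = 8.499 rad/s and ζ = 6.604/(2·8.499) = 0.3885.
%OS = 100·exp(−πζ/√(1−ζ²)) = 26.6%.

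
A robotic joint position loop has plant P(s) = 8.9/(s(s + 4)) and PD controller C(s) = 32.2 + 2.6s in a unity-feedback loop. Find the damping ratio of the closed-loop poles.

Forward path: (32.2 + 2.6s)·8.9/(s(s+4)). The closed-loop characteristic equation is s² + (4 + 8.9·2.6)s + 8.9·32.2 = 0.
That is s² + 27.14s + 286.6 = 0, so ω_n = 16.93 rad/s and ζ = 27.14/(2·16.93) = 0.8016.

ζ = 0.802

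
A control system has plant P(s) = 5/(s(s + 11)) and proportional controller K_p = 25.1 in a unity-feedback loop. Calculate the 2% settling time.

The closed-loop denominator s² + 11s + 125.5 gives ω_n = √125.5 = 11.2 and ζ = 11/(2ω_n) = 0.491.
2% settling time T_s ≈ 4/(ζω_n) = 4/5.5 = 0.727 s.

T_s ≈ 0.727 s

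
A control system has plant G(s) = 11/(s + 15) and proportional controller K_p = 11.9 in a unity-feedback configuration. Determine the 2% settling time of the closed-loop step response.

T_s ≈ 0.0274 s

Closed-loop transfer function: T(s) = K_p·G(s)/(1 + K_p·G(s)) = 130.9/(s + 15 + 130.9) = 130.9/(s + 145.9).
Time constant τ = 1/145.9 = 0.006854 s, so the 2% settling time is about 4τ = 0.0274 s.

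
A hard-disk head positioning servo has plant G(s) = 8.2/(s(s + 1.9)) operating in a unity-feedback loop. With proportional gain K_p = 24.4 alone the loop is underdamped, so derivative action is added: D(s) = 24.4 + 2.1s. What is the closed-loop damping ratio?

Forward path: (24.4 + 2.1s)·8.2/(s(s+1.9)). The closed-loop characteristic equation is s² + (1.9 + 8.2·2.1)s + 8.2·24.4 = 0.
That is s² + 19.12s + 200.1 = 0, so ω_n = 14.14 rad/s and ζ = 19.12/(2·14.14) = 0.6759.

ζ = 0.676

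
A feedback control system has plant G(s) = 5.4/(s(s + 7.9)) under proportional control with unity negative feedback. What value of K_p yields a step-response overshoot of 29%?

From %OS = 100·exp(−πζ/√(1−ζ²)) = 29%, ζ = −ln(0.29)/√(π²+ln²(0.29)) = 0.3666.
Characteristic equation s² + 7.9s + 5.4K_p = 0 gives ζ = 7.9/(2√(5.4K_p)).
Setting ζ = 0.3666: √(5.4K_p) = 7.9/(2·0.3666) = 10.77, so K_p = 116.1/5.4 = 21.5.

K_p = 21.5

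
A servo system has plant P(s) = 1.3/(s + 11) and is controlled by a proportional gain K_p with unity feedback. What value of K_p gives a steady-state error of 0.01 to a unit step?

K_p = 838

Steady-state error for a unit step on this type-0 loop is 1/(1 + K_p·P(0)).
P(0) = 0.1182. Require 1/(1 + K_p·0.1182) = 0.01, so 1 + 0.1182·K_p = 100.
K_p = (100 − 1)/0.1182 = 838.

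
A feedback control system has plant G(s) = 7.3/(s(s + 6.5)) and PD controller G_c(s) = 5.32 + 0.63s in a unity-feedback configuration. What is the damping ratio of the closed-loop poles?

Forward path: (5.32 + 0.63s)·7.3/(s(s+6.5)). The closed-loop characteristic equation is s² + (6.5 + 7.3·0.63)s + 7.3·5.32 = 0.
That is s² + 11.1s + 38.84 = 0, so ω_n = 6.232 rad/s and ζ = 11.1/(2·6.232) = 0.8905.

ζ = 0.891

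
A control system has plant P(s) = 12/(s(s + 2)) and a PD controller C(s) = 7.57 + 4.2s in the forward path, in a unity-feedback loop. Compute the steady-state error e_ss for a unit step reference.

The open loop C(s)P(s) has a pole at the origin (type 1), so the static position error constant is infinite and e_ss = 1/(1+∞) = 0.

0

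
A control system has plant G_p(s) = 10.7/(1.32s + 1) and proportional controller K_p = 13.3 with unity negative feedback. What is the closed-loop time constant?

τ = 0.00921 s

Closed loop: T(s) = K_p·G_p/(1+K_p·G_p) = 142.3/(1.32s + 1 + 142.3), with pole at s = −(1 + 142.3)/1.32 = −108.6.
Closed-loop time constant τ = 1/108.6 = 0.00921 s.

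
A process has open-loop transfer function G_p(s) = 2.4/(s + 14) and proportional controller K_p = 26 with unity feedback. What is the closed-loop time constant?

Closed-loop transfer function: T(s) = K_p·G_p(s)/(1 + K_p·G_p(s)) = 62.4/(s + 14 + 62.4) = 62.4/(s + 76.4).
Time constant τ = 1/76.4 = 0.0131 s.

τ = 0.0131 s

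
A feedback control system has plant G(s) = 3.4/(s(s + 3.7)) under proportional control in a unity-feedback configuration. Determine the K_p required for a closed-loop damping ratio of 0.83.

Closed-loop characteristic equation: s² + 3.7s + K_p·3.4 = 0.
So ω_n = √(3.4K_p) and 2ζω_n = 3.7, giving ζ = 3.7/(2√(3.4K_p)).
Setting ζ = 0.83: √(3.4K_p) = 3.7/(2·0.83) = 2.229, so K_p = 4.968/3.4 = 1.46.

K_p = 1.46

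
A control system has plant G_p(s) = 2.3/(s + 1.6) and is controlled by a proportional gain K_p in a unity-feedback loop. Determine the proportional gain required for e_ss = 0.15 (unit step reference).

K_p = 3.94

The loop is type 0, so e_ss(step) = 1/(1 + K_pos) with K_pos = K_p·G_p(0).
G_p(0) = 1.437. Require 1/(1 + K_p·1.437) = 0.15, so 1 + 1.437·K_p = 6.667.
K_p = (6.667 − 1)/1.437 = 3.94.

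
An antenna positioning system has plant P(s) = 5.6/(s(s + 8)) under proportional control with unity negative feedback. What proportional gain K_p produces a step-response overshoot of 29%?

From %OS = 100·exp(−πζ/√(1−ζ²)) = 29%, ζ = −ln(0.29)/√(π²+ln²(0.29)) = 0.3666.
Characteristic equation s² + 8s + 5.6K_p = 0 gives ζ = 8/(2√(5.6K_p)).
Setting ζ = 0.3666: √(5.6K_p) = 8/(2·0.3666) = 10.91, so K_p = 119.1/5.6 = 21.3.

K_p = 21.3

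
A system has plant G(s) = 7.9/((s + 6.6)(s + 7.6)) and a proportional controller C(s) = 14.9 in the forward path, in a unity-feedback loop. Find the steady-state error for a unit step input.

0.299

The loop is type 0. Static position error constant K_pos = C(0)·G(0) = 14.9·0.1575 = 2.347.
Steady-state error to a unit step: e_ss = 1/(1+K_pos) = 1/3.347 = 0.299.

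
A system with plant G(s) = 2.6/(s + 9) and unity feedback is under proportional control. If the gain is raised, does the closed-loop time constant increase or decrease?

decrease

The closed-loop bandwidth 9+K_p·2.6 grows with K_p, so τ shrinks.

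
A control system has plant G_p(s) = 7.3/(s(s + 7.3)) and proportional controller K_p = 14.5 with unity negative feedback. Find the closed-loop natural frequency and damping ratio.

ω_n = 10.3 rad/s, ζ = 0.355

The closed-loop denominator is s(s+7.3) + 14.5·7.3 = s² + 7.3s + 105.8.
Matching s² + 2ζω_n s + ω_n²: ω_n = √105.8 = 10.29 rad/s and 2ζω_n = 7.3, so ζ = 7.3/(2·10.29) = 0.355.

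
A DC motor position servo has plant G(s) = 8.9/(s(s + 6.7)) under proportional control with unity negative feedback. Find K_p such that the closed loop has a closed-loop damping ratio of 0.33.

K_p = 11.6

Closed-loop characteristic equation: s² + 6.7s + K_p·8.9 = 0.
So ω_n = √(8.9K_p) and 2ζω_n = 6.7, giving ζ = 6.7/(2√(8.9K_p)).
Setting ζ = 0.33: √(8.9K_p) = 6.7/(2·0.33) = 10.15, so K_p = 103.1/8.9 = 11.6.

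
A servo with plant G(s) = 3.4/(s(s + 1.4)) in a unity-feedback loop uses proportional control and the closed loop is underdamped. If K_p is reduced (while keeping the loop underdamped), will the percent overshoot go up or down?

decrease

ζ = 1.4/(2√(3.4K_p)) rises as K_p falls; higher damping means less overshoot.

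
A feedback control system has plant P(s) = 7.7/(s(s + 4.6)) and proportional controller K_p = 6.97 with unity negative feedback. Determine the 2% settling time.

T_s ≈ 1.74 s

From 1 + K_pP(s) = 0: s² + 4.6s + 53.67 = 0 ⇒ ω_n = 7.326, ζ = 0.314.
2% settling time T_s ≈ 4/(ζω_n) = 4/2.3 = 1.74 s.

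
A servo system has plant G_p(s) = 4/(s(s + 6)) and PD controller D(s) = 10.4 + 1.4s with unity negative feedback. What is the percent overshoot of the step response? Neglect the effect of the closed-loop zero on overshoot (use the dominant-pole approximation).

0.157%

Forward path: (10.4 + 1.4s)·4/(s(s+6)). The closed-loop characteristic equation is s² + (6 + 4·1.4)s + 4·10.4 = 0.
That is s² + 11.6s + 41.6 = 0, so ω_n = 6.45 rad/s and ζ = 11.6/(2·6.45) = 0.8993.
%OS = 100·exp(−πζ/√(1−ζ²)) = 0.157%.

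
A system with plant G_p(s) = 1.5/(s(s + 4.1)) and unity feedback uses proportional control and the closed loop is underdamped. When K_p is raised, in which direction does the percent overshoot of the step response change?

increase

ζ = 4.1/(2√(1.5K_p)) decreases as K_p grows; lower damping means more overshoot.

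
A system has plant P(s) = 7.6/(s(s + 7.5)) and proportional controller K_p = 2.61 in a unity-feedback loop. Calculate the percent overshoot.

0.742%

Closed-loop characteristic equation: s² + 7.5s + 19.84 = 0, so ω_n = 4.454 rad/s and ζ = 7.5/(2·4.454) = 0.842.
%OS = 100·exp(−πζ/√(1−ζ²)) = 100·exp(−π·0.842/√0.2911) = 0.742%.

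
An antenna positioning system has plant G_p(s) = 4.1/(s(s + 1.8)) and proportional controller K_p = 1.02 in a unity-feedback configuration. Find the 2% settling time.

From 1 + K_pG_p(s) = 0: s² + 1.8s + 4.182 = 0 ⇒ ω_n = 2.045, ζ = 0.4401.
2% settling time T_s ≈ 4/(ζω_n) = 4/0.9 = 4.44 s.

T_s ≈ 4.44 s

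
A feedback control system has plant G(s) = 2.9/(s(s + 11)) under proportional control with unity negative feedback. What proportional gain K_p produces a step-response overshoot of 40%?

From %OS = 100·exp(−πζ/√(1−ζ²)) = 40%, ζ = −ln(0.4)/√(π²+ln²(0.4)) = 0.28.
Characteristic equation s² + 11s + 2.9K_p = 0 gives ζ = 11/(2√(2.9K_p)).
Setting ζ = 0.28: √(2.9K_p) = 11/(2·0.28) = 19.64, so K_p = 385.8/2.9 = 133.

K_p = 133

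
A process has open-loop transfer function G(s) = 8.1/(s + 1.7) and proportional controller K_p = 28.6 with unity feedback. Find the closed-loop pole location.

s = -233.4

Closed-loop transfer function: T(s) = K_p·G(s)/(1 + K_p·G(s)) = 231.7/(s + 1.7 + 231.7) = 231.7/(s + 233.4).
The closed-loop pole is at s = −233.4.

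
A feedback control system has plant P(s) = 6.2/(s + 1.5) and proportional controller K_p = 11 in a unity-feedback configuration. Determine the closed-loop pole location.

Closed-loop transfer function: T(s) = K_p·P(s)/(1 + K_p·P(s)) = 68.2/(s + 1.5 + 68.2) = 68.2/(s + 69.7).
The closed-loop pole is at s = −69.7.

s = -69.7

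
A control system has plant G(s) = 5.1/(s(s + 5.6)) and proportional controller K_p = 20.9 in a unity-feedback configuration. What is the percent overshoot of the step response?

41.3%

From 1 + K_pG(s) = 0: s² + 5.6s + 106.6 = 0 ⇒ ω_n = 10.32, ζ = 0.2712.
%OS = 100·exp(−πζ/√(1−ζ²)) = 100·exp(−π·0.2712/√0.9264) = 41.3%.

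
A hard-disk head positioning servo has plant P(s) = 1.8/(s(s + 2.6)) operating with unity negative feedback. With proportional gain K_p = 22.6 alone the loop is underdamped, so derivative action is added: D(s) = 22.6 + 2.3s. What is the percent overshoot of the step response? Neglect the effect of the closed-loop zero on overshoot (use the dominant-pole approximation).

14.2%

Forward path: (22.6 + 2.3s)·1.8/(s(s+2.6)). The closed-loop characteristic equation is s² + (2.6 + 1.8·2.3)s + 1.8·22.6 = 0.
That is s² + 6.74s + 40.68 = 0, so ω_n = 6.378 rad/s and ζ = 6.74/(2·6.378) = 0.5284.
%OS = 100·exp(−πζ/√(1−ζ²)) = 14.2%.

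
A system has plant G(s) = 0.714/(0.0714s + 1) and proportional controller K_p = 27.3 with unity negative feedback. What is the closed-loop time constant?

Closed loop: T(s) = K_p·G/(1+K_p·G) = 19.49/(0.0714s + 1 + 19.49), with pole at s = −(1 + 19.49)/0.0714 = −287.
Closed-loop time constant τ = 1/287 = 0.00348 s.

τ = 0.00348 s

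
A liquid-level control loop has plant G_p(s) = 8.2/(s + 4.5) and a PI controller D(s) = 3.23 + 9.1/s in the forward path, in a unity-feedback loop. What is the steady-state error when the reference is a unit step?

0

The open loop D(s)G_p(s) has a pole at the origin (type 1), so the static position error constant is infinite and e_ss = 1/(1+∞) = 0.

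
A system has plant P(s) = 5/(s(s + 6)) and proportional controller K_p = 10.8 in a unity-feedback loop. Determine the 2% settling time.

T_s ≈ 1.33 s

Closed-loop characteristic equation: s² + 6s + 54 = 0, so ω_n = 7.348 rad/s and ζ = 6/(2·7.348) = 0.4082.
2% settling time T_s ≈ 4/(ζω_n) = 4/3 = 1.33 s.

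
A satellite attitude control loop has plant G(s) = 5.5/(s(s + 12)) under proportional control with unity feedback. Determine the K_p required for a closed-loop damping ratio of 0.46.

Closed-loop characteristic equation: s² + 12s + K_p·5.5 = 0.
So ω_n = √(5.5K_p) and 2ζω_n = 12, giving ζ = 12/(2√(5.5K_p)).
Setting ζ = 0.46: √(5.5K_p) = 12/(2·0.46) = 13.04, so K_p = 170.1/5.5 = 30.9.

K_p = 30.9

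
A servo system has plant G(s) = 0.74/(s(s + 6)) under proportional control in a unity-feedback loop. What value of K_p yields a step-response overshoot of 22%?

K_p = 64.5

From %OS = 100·exp(−πζ/√(1−ζ²)) = 22%, ζ = −ln(0.22)/√(π²+ln²(0.22)) = 0.4342.
Characteristic equation s² + 6s + 0.74K_p = 0 gives ζ = 6/(2√(0.74K_p)).
Setting ζ = 0.4342: √(0.74K_p) = 6/(2·0.4342) = 6.91, so K_p = 47.75/0.74 = 64.5.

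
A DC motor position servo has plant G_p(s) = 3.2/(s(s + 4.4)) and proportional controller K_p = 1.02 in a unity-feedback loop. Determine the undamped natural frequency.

ω_n = 1.81 rad/s

With unity feedback the closed-loop characteristic equation is s² + 4.4s + 1.02·3.2 = s² + 4.4s + 3.264 = 0.
Matching s² + 2ζω_n s + ω_n²: ω_n = √3.264 = 1.807 rad/s and 2ζω_n = 4.4, so ζ = 4.4/(2·1.807) = 1.22.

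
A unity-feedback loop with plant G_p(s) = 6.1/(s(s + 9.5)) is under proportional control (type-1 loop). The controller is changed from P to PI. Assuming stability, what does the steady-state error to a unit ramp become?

0

The integrator raises the loop to type 2, so K_v → ∞ and e_ss to a ramp is zero.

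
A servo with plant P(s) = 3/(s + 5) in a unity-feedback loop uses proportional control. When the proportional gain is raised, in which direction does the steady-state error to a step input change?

e_ss = 1/(1 + K_p·P(0)); a larger K_p raises the denominator, so e_ss decreases.

decrease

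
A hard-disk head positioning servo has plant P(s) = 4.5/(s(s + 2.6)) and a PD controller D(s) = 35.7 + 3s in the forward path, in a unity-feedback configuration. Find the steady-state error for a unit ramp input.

The loop has one pole at the origin (type 1). Velocity error constant K_v = lim_{s→0} s·D(s)P(s) = 35.7·4.5/2.6 = 61.79.
Steady-state error to a unit ramp: e_ss = 1/K_v = 0.0162.

0.0162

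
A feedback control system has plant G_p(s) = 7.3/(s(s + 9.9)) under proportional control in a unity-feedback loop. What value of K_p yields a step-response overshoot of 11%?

K_p = 10.2

From %OS = 100·exp(−πζ/√(1−ζ²)) = 11%, ζ = −ln(0.11)/√(π²+ln²(0.11)) = 0.5749.
Characteristic equation s² + 9.9s + 7.3K_p = 0 gives ζ = 9.9/(2√(7.3K_p)).
Setting ζ = 0.5749: √(7.3K_p) = 9.9/(2·0.5749) = 8.61, so K_p = 74.14/7.3 = 10.2.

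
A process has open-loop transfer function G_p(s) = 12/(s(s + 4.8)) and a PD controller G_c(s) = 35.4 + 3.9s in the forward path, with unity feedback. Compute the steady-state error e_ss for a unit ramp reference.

0.0113

The loop has one pole at the origin (type 1). Velocity error constant K_v = lim_{s→0} s·G_c(s)G_p(s) = 35.4·12/4.8 = 88.5.
Steady-state error to a unit ramp: e_ss = 1/K_v = 0.0113.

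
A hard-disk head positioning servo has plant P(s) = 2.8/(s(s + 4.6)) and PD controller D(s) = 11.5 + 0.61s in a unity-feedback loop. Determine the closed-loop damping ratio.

ζ = 0.556

Forward path: (11.5 + 0.61s)·2.8/(s(s+4.6)). The closed-loop characteristic equation is s² + (4.6 + 2.8·0.61)s + 2.8·11.5 = 0.
That is s² + 6.308s + 32.2 = 0, so ω_n = 5.675 rad/s and ζ = 6.308/(2·5.675) = 0.5558.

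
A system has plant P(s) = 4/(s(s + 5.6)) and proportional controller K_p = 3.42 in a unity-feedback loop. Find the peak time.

Closed-loop characteristic equation: s² + 5.6s + 13.68 = 0, so ω_n = 3.699 rad/s and ζ = 5.6/(2·3.699) = 0.757.
Damped frequency ω_d = ω_n√(1−ζ²) = 2.417 rad/s, so peak time T_p = π/ω_d = 1.3 s.

T_p = 1.3 s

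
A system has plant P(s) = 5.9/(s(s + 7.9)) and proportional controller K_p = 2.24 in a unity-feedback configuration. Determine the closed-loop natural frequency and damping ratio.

ω_n = 3.64 rad/s, ζ = 1.09

The closed-loop denominator is s(s+7.9) + 2.24·5.9 = s² + 7.9s + 13.22.
So ω_n² = 13.22 ⇒ ω_n = 3.635 rad/s, and ζ = 7.9/(2ω_n) = 1.09.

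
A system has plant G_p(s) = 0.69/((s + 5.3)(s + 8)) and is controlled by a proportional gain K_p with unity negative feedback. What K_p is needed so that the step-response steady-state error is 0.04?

The loop is type 0, so e_ss(step) = 1/(1 + K_pos) with K_pos = K_p·G_p(0).
G_p(0) = 0.01627. Require 1/(1 + K_p·0.01627) = 0.04, so 1 + 0.01627·K_p = 25.
K_p = (25 − 1)/0.01627 = 1470.

K_p = 1470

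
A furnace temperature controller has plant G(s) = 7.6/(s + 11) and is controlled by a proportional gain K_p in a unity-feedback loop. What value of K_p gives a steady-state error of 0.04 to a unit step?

K_p = 34.7

The loop is type 0, so e_ss(step) = 1/(1 + K_pos) with K_pos = K_p·G(0).
G(0) = 0.6909. Require 1/(1 + K_p·0.6909) = 0.04, so 1 + 0.6909·K_p = 25.
K_p = (25 − 1)/0.6909 = 34.7.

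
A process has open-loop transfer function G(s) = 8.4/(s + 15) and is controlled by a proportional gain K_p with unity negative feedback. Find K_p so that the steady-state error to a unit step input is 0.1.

K_p = 16.1

The loop is type 0, so e_ss(step) = 1/(1 + K_pos) with K_pos = K_p·G(0).
G(0) = 0.56. Require 1/(1 + K_p·0.56) = 0.1, so 1 + 0.56·K_p = 10.
K_p = (10 − 1)/0.56 = 16.1.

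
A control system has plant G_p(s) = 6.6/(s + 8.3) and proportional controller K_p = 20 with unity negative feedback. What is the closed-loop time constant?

Closed-loop transfer function: T(s) = K_p·G_p(s)/(1 + K_p·G_p(s)) = 132/(s + 8.3 + 132) = 132/(s + 140.3).
Time constant τ = 1/140.3 = 0.00713 s.

τ = 0.00713 s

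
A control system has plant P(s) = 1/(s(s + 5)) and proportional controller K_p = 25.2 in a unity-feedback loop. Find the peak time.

T_p = 0.722 s

The closed-loop denominator s² + 5s + 25.2 gives ω_n = √25.2 = 5.02 and ζ = 5/(2ω_n) = 0.498.
Damped frequency ω_d = ω_n√(1−ζ²) = 4.353 rad/s, so peak time T_p = π/ω_d = 0.722 s.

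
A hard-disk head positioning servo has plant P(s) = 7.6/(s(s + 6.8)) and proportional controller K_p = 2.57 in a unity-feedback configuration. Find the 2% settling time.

From 1 + K_pP(s) = 0: s² + 6.8s + 19.53 = 0 ⇒ ω_n = 4.42, ζ = 0.7693.
2% settling time T_s ≈ 4/(ζω_n) = 4/3.4 = 1.18 s.

T_s ≈ 1.18 s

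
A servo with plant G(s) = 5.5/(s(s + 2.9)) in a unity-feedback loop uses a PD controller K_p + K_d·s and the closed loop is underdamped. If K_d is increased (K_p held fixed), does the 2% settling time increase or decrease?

decrease

Characteristic equation s² + (2.9 + 5.5K_d)s + 5.5K_p = 0: raising K_d increases ζω_n = (2.9+5.5K_d)/2 while the loop stays underdamped, so T_s ≈ 4/(ζω_n) decreases.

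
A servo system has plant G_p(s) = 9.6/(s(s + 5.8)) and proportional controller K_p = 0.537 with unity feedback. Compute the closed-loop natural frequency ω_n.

ω_n = 2.27 rad/s

1 + K_p·G_p(s) = 0 gives s² + 5.8s + 5.155 = 0.
Matching s² + 2ζω_n s + ω_n²: ω_n = √5.155 = 2.271 rad/s and 2ζω_n = 5.8, so ζ = 5.8/(2·2.271) = 1.28.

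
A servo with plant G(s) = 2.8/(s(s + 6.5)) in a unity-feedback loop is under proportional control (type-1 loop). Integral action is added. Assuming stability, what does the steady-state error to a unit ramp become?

0

The integrator raises the loop to type 2, so K_v → ∞ and e_ss to a ramp is zero.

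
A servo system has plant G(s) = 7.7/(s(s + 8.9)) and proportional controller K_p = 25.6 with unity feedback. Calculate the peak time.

T_p = 0.236 s

The closed-loop denominator s² + 8.9s + 197.1 gives ω_n = √197.1 = 14.04 and ζ = 8.9/(2ω_n) = 0.317.
Damped frequency ω_d = ω_n√(1−ζ²) = 13.32 rad/s, so peak time T_p = π/ω_d = 0.236 s.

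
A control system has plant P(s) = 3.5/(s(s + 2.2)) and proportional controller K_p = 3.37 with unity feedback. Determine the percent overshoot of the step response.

34.6%

From 1 + K_pP(s) = 0: s² + 2.2s + 11.79 = 0 ⇒ ω_n = 3.434, ζ = 0.3203.
%OS = 100·exp(−πζ/√(1−ζ²)) = 100·exp(−π·0.3203/√0.8974) = 34.6%.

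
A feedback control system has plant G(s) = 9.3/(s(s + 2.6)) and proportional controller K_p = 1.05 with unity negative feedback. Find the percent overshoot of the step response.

Closed-loop characteristic equation: s² + 2.6s + 9.765 = 0, so ω_n = 3.125 rad/s and ζ = 2.6/(2·3.125) = 0.416.
%OS = 100·exp(−πζ/√(1−ζ²)) = 100·exp(−π·0.416/√0.8269) = 23.8%.

23.8%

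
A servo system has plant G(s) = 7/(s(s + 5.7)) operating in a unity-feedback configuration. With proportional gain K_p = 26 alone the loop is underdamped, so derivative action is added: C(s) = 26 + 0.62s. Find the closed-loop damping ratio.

Forward path: (26 + 0.62s)·7/(s(s+5.7)). The closed-loop characteristic equation is s² + (5.7 + 7·0.62)s + 7·26 = 0.
That is s² + 10.04s + 182 = 0, so ω_n = 13.49 rad/s and ζ = 10.04/(2·13.49) = 0.3721.

ζ = 0.372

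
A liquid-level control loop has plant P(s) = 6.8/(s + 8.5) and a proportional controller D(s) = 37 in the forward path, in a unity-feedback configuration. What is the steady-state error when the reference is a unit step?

0.0327

The loop is type 0. Static position error constant K_pos = D(0)·P(0) = 37·0.8 = 29.6.
Steady-state error to a unit step: e_ss = 1/(1+K_pos) = 1/30.6 = 0.0327.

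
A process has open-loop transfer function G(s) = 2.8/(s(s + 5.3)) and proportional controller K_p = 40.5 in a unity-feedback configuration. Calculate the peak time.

Closed-loop characteristic equation: s² + 5.3s + 113.4 = 0, so ω_n = 10.65 rad/s and ζ = 5.3/(2·10.65) = 0.2489.
Damped frequency ω_d = ω_n√(1−ζ²) = 10.31 rad/s, so peak time T_p = π/ω_d = 0.305 s.

T_p = 0.305 s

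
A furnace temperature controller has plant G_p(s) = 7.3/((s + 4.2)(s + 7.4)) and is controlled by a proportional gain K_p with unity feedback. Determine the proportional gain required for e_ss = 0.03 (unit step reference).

K_p = 138

The loop is type 0, so e_ss(step) = 1/(1 + K_pos) with K_pos = K_p·G_p(0).
G_p(0) = 0.2349. Require 1/(1 + K_p·0.2349) = 0.03, so 1 + 0.2349·K_p = 33.33.
K_p = (33.33 − 1)/0.2349 = 138.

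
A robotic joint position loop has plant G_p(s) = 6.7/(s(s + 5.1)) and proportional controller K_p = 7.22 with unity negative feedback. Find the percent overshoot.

29%

The closed-loop denominator s² + 5.1s + 48.37 gives ω_n = √48.37 = 6.955 and ζ = 5.1/(2ω_n) = 0.3666.
%OS = 100·exp(−πζ/√(1−ζ²)) = 100·exp(−π·0.3666/√0.8656) = 29%.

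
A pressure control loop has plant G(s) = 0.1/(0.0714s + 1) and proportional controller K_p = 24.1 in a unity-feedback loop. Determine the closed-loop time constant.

Closed loop: T(s) = K_p·G/(1+K_p·G) = 2.41/(0.0714s + 1 + 2.41), with pole at s = −(1 + 2.41)/0.0714 = −47.76.
Closed-loop time constant τ = 1/47.76 = 0.0209 s.

τ = 0.0209 s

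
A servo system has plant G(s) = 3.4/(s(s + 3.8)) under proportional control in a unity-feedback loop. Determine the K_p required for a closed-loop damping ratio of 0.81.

Closed-loop characteristic equation: s² + 3.8s + K_p·3.4 = 0.
So ω_n = √(3.4K_p) and 2ζω_n = 3.8, giving ζ = 3.8/(2√(3.4K_p)).
Setting ζ = 0.81: √(3.4K_p) = 3.8/(2·0.81) = 2.346, so K_p = 5.502/3.4 = 1.62.

K_p = 1.62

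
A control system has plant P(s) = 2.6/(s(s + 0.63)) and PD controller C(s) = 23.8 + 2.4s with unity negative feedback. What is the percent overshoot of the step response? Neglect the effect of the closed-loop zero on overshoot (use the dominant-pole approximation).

21.8%

Forward path: (23.8 + 2.4s)·2.6/(s(s+0.63)). The closed-loop characteristic equation is s² + (0.63 + 2.6·2.4)s + 2.6·23.8 = 0.
That is s² + 6.87s + 61.88 = 0, so ω_n = 7.866 rad/s and ζ = 6.87/(2·7.866) = 0.4367.
%OS = 100·exp(−πζ/√(1−ζ²)) = 21.8%.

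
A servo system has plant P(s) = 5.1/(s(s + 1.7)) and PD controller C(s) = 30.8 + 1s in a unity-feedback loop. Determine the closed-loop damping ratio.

ζ = 0.271

Forward path: (30.8 + 1s)·5.1/(s(s+1.7)). The closed-loop characteristic equation is s² + (1.7 + 5.1·1)s + 5.1·30.8 = 0.
That is s² + 6.8s + 157.1 = 0, so ω_n = 12.53 rad/s and ζ = 6.8/(2·12.53) = 0.2713.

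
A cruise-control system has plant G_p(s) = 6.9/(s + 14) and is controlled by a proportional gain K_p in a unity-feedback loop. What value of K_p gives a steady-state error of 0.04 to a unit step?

K_p = 48.7

The loop is type 0, so e_ss(step) = 1/(1 + K_pos) with K_pos = K_p·G_p(0).
G_p(0) = 0.4929. Require 1/(1 + K_p·0.4929) = 0.04, so 1 + 0.4929·K_p = 25.
K_p = (25 − 1)/0.4929 = 48.7.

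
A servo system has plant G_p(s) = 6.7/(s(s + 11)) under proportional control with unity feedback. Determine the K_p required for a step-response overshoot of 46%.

K_p = 78.4

From %OS = 100·exp(−πζ/√(1−ζ²)) = 46%, ζ = −ln(0.46)/√(π²+ln²(0.46)) = 0.24.
Characteristic equation s² + 11s + 6.7K_p = 0 gives ζ = 11/(2√(6.7K_p)).
Setting ζ = 0.24: √(6.7K_p) = 11/(2·0.24) = 22.92, so K_p = 525.4/6.7 = 78.4.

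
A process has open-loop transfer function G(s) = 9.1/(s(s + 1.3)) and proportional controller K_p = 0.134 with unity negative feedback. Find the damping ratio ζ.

1 + K_p·G(s) = 0 gives s² + 1.3s + 1.219 = 0.
Matching s² + 2ζω_n s + ω_n²: ω_n = √1.219 = 1.104 rad/s and 2ζω_n = 1.3, so ζ = 1.3/(2·1.104) = 0.589.

ζ = 0.589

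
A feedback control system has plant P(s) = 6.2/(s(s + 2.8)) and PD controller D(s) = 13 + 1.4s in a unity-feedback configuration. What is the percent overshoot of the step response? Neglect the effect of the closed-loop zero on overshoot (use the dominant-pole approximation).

Forward path: (13 + 1.4s)·6.2/(s(s+2.8)). The closed-loop characteristic equation is s² + (2.8 + 6.2·1.4)s + 6.2·13 = 0.
That is s² + 11.48s + 80.6 = 0, so ω_n = 8.978 rad/s and ζ = 11.48/(2·8.978) = 0.6394.
%OS = 100·exp(−πζ/√(1−ζ²)) = 7.34%.

7.34%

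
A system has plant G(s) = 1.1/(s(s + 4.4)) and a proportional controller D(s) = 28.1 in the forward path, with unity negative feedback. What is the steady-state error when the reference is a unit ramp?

The loop has one pole at the origin (type 1). Velocity error constant K_v = lim_{s→0} s·D(s)G(s) = 28.1·1.1/4.4 = 7.025.
Steady-state error to a unit ramp: e_ss = 1/K_v = 0.142.

0.142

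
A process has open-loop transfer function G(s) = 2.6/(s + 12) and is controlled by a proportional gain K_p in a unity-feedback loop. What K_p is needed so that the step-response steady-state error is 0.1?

For a type-0 loop with proportional control, e_ss = 1/(1 + K_p·G(0)).
G(0) = 0.2167. Require 1/(1 + K_p·0.2167) = 0.1, so 1 + 0.2167·K_p = 10.
K_p = (10 − 1)/0.2167 = 41.5.

K_p = 41.5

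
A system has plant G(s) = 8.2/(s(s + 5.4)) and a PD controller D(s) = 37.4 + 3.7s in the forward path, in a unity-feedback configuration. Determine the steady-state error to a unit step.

The open loop D(s)G(s) has a pole at the origin (type 1), so the static position error constant is infinite and e_ss = 1/(1+∞) = 0.

0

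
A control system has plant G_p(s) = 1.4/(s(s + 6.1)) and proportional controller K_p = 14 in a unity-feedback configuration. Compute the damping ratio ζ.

ζ = 0.689

With unity feedback the closed-loop characteristic equation is s² + 6.1s + 14·1.4 = s² + 6.1s + 19.6 = 0.
Matching s² + 2ζω_n s + ω_n²: ω_n = √19.6 = 4.427 rad/s and 2ζω_n = 6.1, so ζ = 6.1/(2·4.427) = 0.689.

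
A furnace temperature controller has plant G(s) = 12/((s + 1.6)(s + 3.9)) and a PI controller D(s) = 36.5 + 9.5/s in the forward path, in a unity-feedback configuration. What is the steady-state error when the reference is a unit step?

The open loop D(s)G(s) has a pole at the origin (type 1), so the static position error constant is infinite and e_ss = 1/(1+∞) = 0.

0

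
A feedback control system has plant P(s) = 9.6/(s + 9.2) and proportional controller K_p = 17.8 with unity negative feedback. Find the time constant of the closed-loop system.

τ = 0.00555 s

Closed-loop transfer function: T(s) = K_p·P(s)/(1 + K_p·P(s)) = 170.9/(s + 9.2 + 170.9) = 170.9/(s + 180.1).
Time constant τ = 1/180.1 = 0.00555 s.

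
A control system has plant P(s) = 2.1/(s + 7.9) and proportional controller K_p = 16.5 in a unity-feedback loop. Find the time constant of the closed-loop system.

τ = 0.0235 s

Closed-loop transfer function: T(s) = K_p·P(s)/(1 + K_p·P(s)) = 34.65/(s + 7.9 + 34.65) = 34.65/(s + 42.55).
Time constant τ = 1/42.55 = 0.0235 s.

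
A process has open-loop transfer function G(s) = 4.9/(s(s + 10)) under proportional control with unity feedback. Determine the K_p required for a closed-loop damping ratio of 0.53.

Closed-loop characteristic equation: s² + 10s + K_p·4.9 = 0.
So ω_n = √(4.9K_p) and 2ζω_n = 10, giving ζ = 10/(2√(4.9K_p)).
Setting ζ = 0.53: √(4.9K_p) = 10/(2·0.53) = 9.434, so K_p = 89/4.9 = 18.2.

K_p = 18.2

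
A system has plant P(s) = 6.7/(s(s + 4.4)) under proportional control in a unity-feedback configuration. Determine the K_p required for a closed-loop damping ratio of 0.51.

K_p = 2.78

Closed-loop characteristic equation: s² + 4.4s + K_p·6.7 = 0.
So ω_n = √(6.7K_p) and 2ζω_n = 4.4, giving ζ = 4.4/(2√(6.7K_p)).
Setting ζ = 0.51: √(6.7K_p) = 4.4/(2·0.51) = 4.314, so K_p = 18.61/6.7 = 2.78.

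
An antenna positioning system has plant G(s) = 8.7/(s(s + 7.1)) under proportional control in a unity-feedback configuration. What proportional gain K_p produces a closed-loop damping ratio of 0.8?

Closed-loop characteristic equation: s² + 7.1s + K_p·8.7 = 0.
So ω_n = √(8.7K_p) and 2ζω_n = 7.1, giving ζ = 7.1/(2√(8.7K_p)).
Setting ζ = 0.8: √(8.7K_p) = 7.1/(2·0.8) = 4.437, so K_p = 19.69/8.7 = 2.26.

K_p = 2.26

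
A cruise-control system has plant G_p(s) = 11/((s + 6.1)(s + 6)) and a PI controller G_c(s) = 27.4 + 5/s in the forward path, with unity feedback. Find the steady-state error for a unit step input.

0

The open loop G_c(s)G_p(s) has a pole at the origin (type 1), so the static position error constant is infinite and e_ss = 1/(1+∞) = 0.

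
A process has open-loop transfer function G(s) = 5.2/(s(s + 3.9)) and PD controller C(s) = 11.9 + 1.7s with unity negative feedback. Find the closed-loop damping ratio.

Forward path: (11.9 + 1.7s)·5.2/(s(s+3.9)). The closed-loop characteristic equation is s² + (3.9 + 5.2·1.7)s + 5.2·11.9 = 0.
That is s² + 12.74s + 61.88 = 0, so ω_n = 7.866 rad/s and ζ = 12.74/(2·7.866) = 0.8098.

ζ = 0.81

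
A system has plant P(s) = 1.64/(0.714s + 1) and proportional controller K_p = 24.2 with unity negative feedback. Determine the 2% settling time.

Closed loop: T(s) = K_p·P/(1+K_p·P) = 39.69/(0.714s + 1 + 39.69), with pole at s = −(1 + 39.69)/0.714 = −56.99.
τ = 1/56.99 = 0.01755 s, so 2% settling time ≈ 4τ = 0.0702 s.

T_s ≈ 0.0702 s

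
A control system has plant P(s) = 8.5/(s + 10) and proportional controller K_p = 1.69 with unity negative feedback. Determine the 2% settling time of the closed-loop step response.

Closed-loop transfer function: T(s) = K_p·P(s)/(1 + K_p·P(s)) = 14.37/(s + 10 + 14.37) = 14.37/(s + 24.37).
Time constant τ = 1/24.37 = 0.04104 s, so the 2% settling time is about 4τ = 0.164 s.

T_s ≈ 0.164 s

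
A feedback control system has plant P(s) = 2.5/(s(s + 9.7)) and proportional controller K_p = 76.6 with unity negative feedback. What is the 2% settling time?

T_s ≈ 0.825 s

Closed-loop characteristic equation: s² + 9.7s + 191.5 = 0, so ω_n = 13.84 rad/s and ζ = 9.7/(2·13.84) = 0.3505.
2% settling time T_s ≈ 4/(ζω_n) = 4/4.85 = 0.825 s.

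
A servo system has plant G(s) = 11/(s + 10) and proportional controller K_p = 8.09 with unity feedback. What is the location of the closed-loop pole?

s = -98.99

Closed-loop transfer function: T(s) = K_p·G(s)/(1 + K_p·G(s)) = 88.99/(s + 10 + 88.99) = 88.99/(s + 98.99).
The closed-loop pole is at s = −98.99.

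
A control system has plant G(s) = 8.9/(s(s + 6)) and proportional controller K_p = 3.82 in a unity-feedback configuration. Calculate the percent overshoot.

The closed-loop denominator s² + 6s + 34 gives ω_n = √34 = 5.831 and ζ = 6/(2ω_n) = 0.5145.
%OS = 100·exp(−πζ/√(1−ζ²)) = 100·exp(−π·0.5145/√0.7353) = 15.2%.

15.2%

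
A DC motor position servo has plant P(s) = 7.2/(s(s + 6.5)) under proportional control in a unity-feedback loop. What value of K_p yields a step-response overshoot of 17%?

From %OS = 100·exp(−πζ/√(1−ζ²)) = 17%, ζ = −ln(0.17)/√(π²+ln²(0.17)) = 0.4913.
Characteristic equation s² + 6.5s + 7.2K_p = 0 gives ζ = 6.5/(2√(7.2K_p)).
Setting ζ = 0.4913: √(7.2K_p) = 6.5/(2·0.4913) = 6.615, so K_p = 43.76/7.2 = 6.08.

K_p = 6.08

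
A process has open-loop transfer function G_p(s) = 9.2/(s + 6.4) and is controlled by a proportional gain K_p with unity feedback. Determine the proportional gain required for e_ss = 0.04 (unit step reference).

K_p = 16.7

Steady-state error for a unit step on this type-0 loop is 1/(1 + K_p·G_p(0)).
G_p(0) = 1.437. Require 1/(1 + K_p·1.437) = 0.04, so 1 + 1.437·K_p = 25.
K_p = (25 − 1)/1.437 = 16.7.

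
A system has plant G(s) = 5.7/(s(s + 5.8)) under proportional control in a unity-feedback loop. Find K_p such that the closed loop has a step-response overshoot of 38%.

From %OS = 100·exp(−πζ/√(1−ζ²)) = 38%, ζ = −ln(0.38)/√(π²+ln²(0.38)) = 0.2943.
Characteristic equation s² + 5.8s + 5.7K_p = 0 gives ζ = 5.8/(2√(5.7K_p)).
Setting ζ = 0.2943: √(5.7K_p) = 5.8/(2·0.2943) = 9.852, so K_p = 97.07/5.7 = 17.

K_p = 17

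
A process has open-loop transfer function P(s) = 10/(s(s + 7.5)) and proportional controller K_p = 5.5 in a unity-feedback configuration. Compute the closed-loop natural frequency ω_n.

ω_n = 7.42 rad/s

With unity feedback the closed-loop characteristic equation is s² + 7.5s + 5.5·10 = s² + 7.5s + 55 = 0.
So ω_n² = 55 ⇒ ω_n = 7.416 rad/s, and ζ = 7.5/(2ω_n) = 0.506.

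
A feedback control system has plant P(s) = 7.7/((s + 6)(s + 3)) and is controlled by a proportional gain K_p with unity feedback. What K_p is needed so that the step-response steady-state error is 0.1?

The loop is type 0, so e_ss(step) = 1/(1 + K_pos) with K_pos = K_p·P(0).
P(0) = 0.4278. Require 1/(1 + K_p·0.4278) = 0.1, so 1 + 0.4278·K_p = 10.
K_p = (10 − 1)/0.4278 = 21.

K_p = 21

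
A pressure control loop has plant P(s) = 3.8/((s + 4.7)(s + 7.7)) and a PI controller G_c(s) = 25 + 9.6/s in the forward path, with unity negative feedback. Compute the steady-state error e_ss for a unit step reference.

The open loop G_c(s)P(s) has a pole at the origin (type 1), so the static position error constant is infinite and e_ss = 1/(1+∞) = 0.

0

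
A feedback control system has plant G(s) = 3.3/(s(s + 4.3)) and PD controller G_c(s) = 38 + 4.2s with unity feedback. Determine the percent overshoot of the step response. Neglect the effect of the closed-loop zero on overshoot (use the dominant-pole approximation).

Forward path: (38 + 4.2s)·3.3/(s(s+4.3)). The closed-loop characteristic equation is s² + (4.3 + 3.3·4.2)s + 3.3·38 = 0.
That is s² + 18.16s + 125.4 = 0, so ω_n = 11.2 rad/s and ζ = 18.16/(2·11.2) = 0.8108.
%OS = 100·exp(−πζ/√(1−ζ²)) = 1.29%.

1.29%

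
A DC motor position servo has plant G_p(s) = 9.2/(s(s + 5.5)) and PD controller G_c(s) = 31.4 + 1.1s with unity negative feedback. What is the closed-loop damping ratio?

Forward path: (31.4 + 1.1s)·9.2/(s(s+5.5)). The closed-loop characteristic equation is s² + (5.5 + 9.2·1.1)s + 9.2·31.4 = 0.
That is s² + 15.62s + 288.9 = 0, so ω_n = 17 rad/s and ζ = 15.62/(2·17) = 0.4595.

ζ = 0.46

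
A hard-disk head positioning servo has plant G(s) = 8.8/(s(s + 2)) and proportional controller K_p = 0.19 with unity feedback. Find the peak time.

T_p = 3.83 s

Closed-loop characteristic equation: s² + 2s + 1.672 = 0, so ω_n = 1.293 rad/s and ζ = 2/(2·1.293) = 0.7734.
Damped frequency ω_d = ω_n√(1−ζ²) = 0.8198 rad/s, so peak time T_p = π/ω_d = 3.83 s.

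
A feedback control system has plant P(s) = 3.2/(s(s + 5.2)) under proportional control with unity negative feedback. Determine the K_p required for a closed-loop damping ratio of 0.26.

Closed-loop characteristic equation: s² + 5.2s + K_p·3.2 = 0.
So ω_n = √(3.2K_p) and 2ζω_n = 5.2, giving ζ = 5.2/(2√(3.2K_p)).
Setting ζ = 0.26: √(3.2K_p) = 5.2/(2·0.26) = 10, so K_p = 100/3.2 = 31.2.

K_p = 31.2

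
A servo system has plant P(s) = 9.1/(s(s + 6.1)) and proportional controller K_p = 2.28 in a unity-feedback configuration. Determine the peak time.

The closed-loop denominator s² + 6.1s + 20.75 gives ω_n = √20.75 = 4.555 and ζ = 6.1/(2ω_n) = 0.6696.
Damped frequency ω_d = ω_n√(1−ζ²) = 3.383 rad/s, so peak time T_p = π/ω_d = 0.929 s.

T_p = 0.929 s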